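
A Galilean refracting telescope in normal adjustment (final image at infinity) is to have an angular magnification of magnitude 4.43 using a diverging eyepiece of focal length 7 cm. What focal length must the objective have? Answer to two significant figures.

|M| = f_obj/|f_eye|, so f_obj = |M| x |f_eye| = 4.43 x 7 = 31.010 cm.

31 cm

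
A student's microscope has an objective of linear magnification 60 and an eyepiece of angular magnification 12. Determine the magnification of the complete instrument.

The overall magnification of a compound microscope is the product of the objective and eyepiece magnifications:
M = M_obj x M_eye = 60 x 12 = 720.

720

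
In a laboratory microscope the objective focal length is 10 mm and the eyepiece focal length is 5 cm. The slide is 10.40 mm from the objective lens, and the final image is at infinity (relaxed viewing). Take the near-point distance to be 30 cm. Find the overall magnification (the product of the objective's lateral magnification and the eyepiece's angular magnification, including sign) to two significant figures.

Convert to cm: f_obj = 10 mm = 1 cm; d_o = 10.40 mm = 1.04 cm.
Objective: 1/d_i = 1/f_obj - 1/d_o = 1/1 - 1/1.04 = 0.03846 cm^-1, so d_i = 26.000 cm.
m_obj = -d_i/d_o = -26.000/1.04 = -25.000.
Eyepiece angular magnification (image at infinity): M_eye = D/f_e = 30/5 = 6.000.
Overall M = m_obj x M_eye = (-25.000)(6.000) = -150.00.

-150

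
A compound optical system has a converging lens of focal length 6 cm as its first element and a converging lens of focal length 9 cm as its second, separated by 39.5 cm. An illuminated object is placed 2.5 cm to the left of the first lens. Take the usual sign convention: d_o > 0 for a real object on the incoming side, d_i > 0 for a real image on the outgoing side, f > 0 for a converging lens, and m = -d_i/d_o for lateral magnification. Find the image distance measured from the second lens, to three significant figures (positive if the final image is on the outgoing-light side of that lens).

First lens: d_i1 = 1/(1/6 - 1/2.5) = -4.286 cm.
The intermediate image is virtual, 4.286 cm to the left of lens 1, so d_o2 = L - d_i1 = 39.5 - (-4.286) = 43.786 cm.
Second lens: d_i2 = 1/(1/9 - 1/(43.786)) = 11.329 cm.

11.3 cm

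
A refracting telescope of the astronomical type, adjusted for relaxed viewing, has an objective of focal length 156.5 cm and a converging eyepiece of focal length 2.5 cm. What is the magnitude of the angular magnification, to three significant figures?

|M| = f_obj/|f_eye| = 156.5/2.5 = 62.600.

62.6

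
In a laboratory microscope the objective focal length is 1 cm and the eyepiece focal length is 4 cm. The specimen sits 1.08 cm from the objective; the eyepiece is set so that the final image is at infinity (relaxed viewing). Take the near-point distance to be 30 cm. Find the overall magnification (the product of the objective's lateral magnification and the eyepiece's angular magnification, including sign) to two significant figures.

Objective: 1/d_i = 1/f_obj - 1/d_o = 1/1 - 1/1.08 = 0.07407 cm^-1, so d_i = 13.500 cm.
m_obj = -d_i/d_o = -13.500/1.08 = -12.500.
Eyepiece angular magnification (image at infinity): M_eye = D/f_e = 30/4 = 7.500.
Overall M = m_obj x M_eye = (-12.500)(7.500) = -93.75.

-94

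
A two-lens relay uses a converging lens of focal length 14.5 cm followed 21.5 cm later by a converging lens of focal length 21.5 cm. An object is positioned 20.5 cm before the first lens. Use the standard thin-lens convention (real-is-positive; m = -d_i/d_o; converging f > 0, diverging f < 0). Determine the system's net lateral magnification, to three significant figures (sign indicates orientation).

Lens 1: 1/d_i1 = 1/f_1 - 1/d_o1 = 1/14.5 - 1/20.5 = 0.02019 cm^-1, so d_i1 = 49.542 cm.
m_1 = -(49.542)/20.5 = -2.4167.
This image would form 49.542 cm past lens 1, i.e. 28.042 cm beyond lens 2, so it is a virtual object for lens 2: d_o2 = 21.5 - 49.542 = -28.042 cm.
Lens 2: 1/d_i2 = 1/f_2 - 1/d_o2 = 1/21.5 - 1/(-28.042) = 0.08217 cm^-1, so d_i2 = 12.169 cm.
m_2 = -(12.169)/(-28.042) = 0.4340.
Total m = m_1 x m_2 = (-2.4167)(0.4340) = -1.0488.

-1.05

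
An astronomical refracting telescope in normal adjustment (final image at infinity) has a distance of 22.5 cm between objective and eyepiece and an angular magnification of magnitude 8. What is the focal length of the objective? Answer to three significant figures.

In normal adjustment the tube length equals f_obj + f_eye and |M| = f_obj/f_eye.
So f_obj = 8 f_eye and 8 f_eye + f_eye = 22.5 cm, giving f_eye = 22.5/9 = 2.500 cm and f_obj = 20.000 cm.

20.0 cm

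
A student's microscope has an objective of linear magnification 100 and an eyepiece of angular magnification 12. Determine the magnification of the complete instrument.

The overall magnification of a compound microscope is the product of the objective and eyepiece magnifications:
M = M_obj x M_eye = 100 x 12 = 1200.

1200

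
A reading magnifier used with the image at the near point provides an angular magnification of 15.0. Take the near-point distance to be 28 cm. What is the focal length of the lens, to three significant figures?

For the image at the near point, M = 1 + D/f.
f = D/(M - 1) = 28/(15.0 - 1) = 2.000 cm.

2.00 cm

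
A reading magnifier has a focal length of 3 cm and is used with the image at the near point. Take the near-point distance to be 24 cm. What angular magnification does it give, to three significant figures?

9.00

M = 1 + D/f = 1 + 24/3 = 9.000.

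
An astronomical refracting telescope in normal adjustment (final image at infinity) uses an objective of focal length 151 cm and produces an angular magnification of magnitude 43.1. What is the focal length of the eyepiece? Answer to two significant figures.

|M| = f_obj/f_eye, so f_eye = f_obj/|M| = 151/43.1 = 3.503 cm.

3.5 cm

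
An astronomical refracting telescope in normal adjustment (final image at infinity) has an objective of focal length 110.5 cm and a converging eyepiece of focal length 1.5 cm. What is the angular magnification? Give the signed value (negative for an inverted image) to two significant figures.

M = -f_obj/f_eye = -110.5/(1.5) = -73.667.

-74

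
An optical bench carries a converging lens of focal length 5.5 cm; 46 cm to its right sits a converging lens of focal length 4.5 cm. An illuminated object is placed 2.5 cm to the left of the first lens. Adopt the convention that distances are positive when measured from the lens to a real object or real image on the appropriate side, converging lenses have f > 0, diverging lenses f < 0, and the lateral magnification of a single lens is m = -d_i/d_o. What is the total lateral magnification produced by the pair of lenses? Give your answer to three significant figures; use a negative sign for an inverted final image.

First lens: d_i1 = 1/(1/5.5 - 1/2.5) = -4.583 cm.
m_1 = -(-4.583)/2.5 = 1.8333.
With d_i1 < 0 the first image is virtual and lies on the object side; the object distance for lens 2 is d_o2 = 46 - (-4.583) = 50.583 cm.
Second lens: d_i2 = 1/(1/4.5 - 1/(50.583)) = 4.939 cm.
m_2 = -(4.939)/(50.583) = -0.0976.
Overall magnification: m = m_1 m_2 = -0.1790.

-0.179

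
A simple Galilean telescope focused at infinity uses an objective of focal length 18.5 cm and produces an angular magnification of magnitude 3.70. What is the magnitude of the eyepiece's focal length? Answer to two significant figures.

5.0 cm

|M| = f_obj/|f_eye|, so |f_eye| = f_obj/|M| = 18.5/3.7 = 5.000 cm.
(The eyepiece is diverging, so its signed focal length is -5.000 cm.)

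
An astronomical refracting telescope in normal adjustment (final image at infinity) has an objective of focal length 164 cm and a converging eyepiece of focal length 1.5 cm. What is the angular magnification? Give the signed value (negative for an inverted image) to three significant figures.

M = -f_obj/f_eye = -164/(1.5) = -109.333.

-109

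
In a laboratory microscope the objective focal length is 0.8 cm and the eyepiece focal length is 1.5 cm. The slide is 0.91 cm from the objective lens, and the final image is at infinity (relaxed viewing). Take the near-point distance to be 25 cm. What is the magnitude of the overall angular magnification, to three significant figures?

121

Objective: 1/d_i = 1/f_obj - 1/d_o = 1/0.8 - 1/0.91 = 0.15110 cm^-1, so d_i = 6.618 cm.
m_obj = -d_i/d_o = -6.618/0.91 = -7.273.
Eyepiece angular magnification (image at infinity): M_eye = D/f_e = 25/1.5 = 16.667.
Overall M = m_obj x M_eye = (-7.273)(16.667) = -121.21.
|M| = 121.21.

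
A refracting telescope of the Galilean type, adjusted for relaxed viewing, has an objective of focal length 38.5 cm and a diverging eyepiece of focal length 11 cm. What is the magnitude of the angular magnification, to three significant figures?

|M| = f_obj/|f_eye| = 38.5/11 = 3.500.

3.50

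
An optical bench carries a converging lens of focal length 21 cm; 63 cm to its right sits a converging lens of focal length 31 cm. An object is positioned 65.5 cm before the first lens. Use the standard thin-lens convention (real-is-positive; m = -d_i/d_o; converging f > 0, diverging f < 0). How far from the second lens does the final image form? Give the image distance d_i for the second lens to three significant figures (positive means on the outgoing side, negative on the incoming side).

913 cm

Lens 1: 1/d_i1 = 1/f_1 - 1/d_o1 = 1/21 - 1/65.5 = 0.03235 cm^-1, so d_i1 = 30.910 cm.
That image sits 32.090 cm in front of the second lens, so d_o2 = 32.090 cm.
Lens 2: 1/d_i2 = 1/f_2 - 1/d_o2 = 1/31 - 1/(32.090) = 0.00110 cm^-1, so d_i2 = 912.742 cm.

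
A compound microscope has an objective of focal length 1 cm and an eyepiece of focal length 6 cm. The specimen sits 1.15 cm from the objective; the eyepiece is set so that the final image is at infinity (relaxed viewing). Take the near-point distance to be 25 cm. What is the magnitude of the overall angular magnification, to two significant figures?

28

Objective: 1/d_i = 1/f_obj - 1/d_o = 1/1 - 1/1.15 = 0.13043 cm^-1, so d_i = 7.667 cm.
m_obj = -d_i/d_o = -7.667/1.15 = -6.667.
Eyepiece angular magnification (image at infinity): M_eye = D/f_e = 25/6 = 4.167.
Overall M = m_obj x M_eye = (-6.667)(4.167) = -27.78.
|M| = 27.78.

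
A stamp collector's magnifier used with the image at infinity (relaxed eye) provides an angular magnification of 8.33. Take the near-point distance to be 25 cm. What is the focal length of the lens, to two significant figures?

For the image at infinity, M = D/f.
f = D/M = 25/8.33 = 3.001 cm.

3.0 cm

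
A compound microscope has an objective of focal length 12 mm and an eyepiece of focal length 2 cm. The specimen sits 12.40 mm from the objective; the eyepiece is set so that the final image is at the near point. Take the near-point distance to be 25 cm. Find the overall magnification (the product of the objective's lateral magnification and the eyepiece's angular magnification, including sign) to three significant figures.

Convert to cm: f_obj = 12 mm = 1.2 cm; d_o = 12.40 mm = 1.24 cm.
Objective: 1/d_i = 1/f_obj - 1/d_o = 1/1.2 - 1/1.24 = 0.02688 cm^-1, so d_i = 37.200 cm.
m_obj = -d_i/d_o = -37.200/1.24 = -30.000.
Eyepiece angular magnification (image at near point): M_eye = 1 + D/f_e = 1 + 25/2 = 13.500.
Overall M = m_obj x M_eye = (-30.000)(13.500) = -405.00.

-405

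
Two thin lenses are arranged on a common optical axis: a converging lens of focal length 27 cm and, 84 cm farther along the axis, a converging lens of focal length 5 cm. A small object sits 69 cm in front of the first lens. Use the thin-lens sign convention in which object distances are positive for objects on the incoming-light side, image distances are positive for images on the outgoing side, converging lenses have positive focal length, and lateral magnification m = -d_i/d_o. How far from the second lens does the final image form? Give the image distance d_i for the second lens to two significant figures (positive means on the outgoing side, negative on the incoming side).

Applying the thin-lens equation to the first lens, 1/27 = 1/69 + 1/d_i1, which gives d_i1 = 44.357 cm.
That image sits 39.643 cm in front of the second lens, so d_o2 = 39.643 cm.
Applying the thin-lens equation again with f_2 = 5 cm and d_o2 = 39.643 cm gives d_i2 = 5.722 cm.

5.7 cm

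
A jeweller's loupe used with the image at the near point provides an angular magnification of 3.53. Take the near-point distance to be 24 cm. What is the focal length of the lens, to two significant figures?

9.5 cm

For the image at the near point, M = 1 + D/f.
f = D/(M - 1) = 24/(3.53 - 1) = 9.486 cm.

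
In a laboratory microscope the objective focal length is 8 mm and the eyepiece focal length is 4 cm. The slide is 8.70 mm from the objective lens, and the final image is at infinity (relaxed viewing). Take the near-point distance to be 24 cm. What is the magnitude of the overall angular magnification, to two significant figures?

69

Convert to cm: f_obj = 8 mm = 0.8 cm; d_o = 8.70 mm = 0.87 cm.
Objective: 1/d_i = 1/f_obj - 1/d_o = 1/0.8 - 1/0.87 = 0.10057 cm^-1, so d_i = 9.943 cm.
m_obj = -d_i/d_o = -9.943/0.87 = -11.429.
Eyepiece angular magnification (image at infinity): M_eye = D/f_e = 24/4 = 6.000.
Overall M = m_obj x M_eye = (-11.429)(6.000) = -68.57.
|M| = 68.57.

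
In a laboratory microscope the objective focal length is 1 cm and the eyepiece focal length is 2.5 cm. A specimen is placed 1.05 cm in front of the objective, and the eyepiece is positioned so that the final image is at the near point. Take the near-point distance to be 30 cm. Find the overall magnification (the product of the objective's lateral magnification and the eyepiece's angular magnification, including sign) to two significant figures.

Objective: 1/d_i = 1/f_obj - 1/d_o = 1/1 - 1/1.05 = 0.04762 cm^-1, so d_i = 21.000 cm.
m_obj = -d_i/d_o = -21.000/1.05 = -20.000.
Eyepiece angular magnification (image at near point): M_eye = 1 + D/f_e = 1 + 30/2.5 = 13.000.
Overall M = m_obj x M_eye = (-20.000)(13.000) = -260.00.

-260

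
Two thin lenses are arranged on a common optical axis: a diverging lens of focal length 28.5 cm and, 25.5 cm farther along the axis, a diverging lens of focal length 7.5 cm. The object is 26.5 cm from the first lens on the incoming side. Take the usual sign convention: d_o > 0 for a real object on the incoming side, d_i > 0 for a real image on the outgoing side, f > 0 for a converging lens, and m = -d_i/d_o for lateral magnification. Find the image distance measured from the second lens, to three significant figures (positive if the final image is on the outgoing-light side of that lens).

-6.30 cm

Applying the thin-lens equation to the first lens, 1/(-28.5) = 1/26.5 + 1/d_i1, which gives d_i1 = -13.732 cm.
The intermediate image is virtual, 13.732 cm to the left of lens 1, so d_o2 = L - d_i1 = 25.5 - (-13.732) = 39.232 cm.
Applying the thin-lens equation again with f_2 = -7.5 cm and d_o2 = 39.232 cm gives d_i2 = -6.296 cm.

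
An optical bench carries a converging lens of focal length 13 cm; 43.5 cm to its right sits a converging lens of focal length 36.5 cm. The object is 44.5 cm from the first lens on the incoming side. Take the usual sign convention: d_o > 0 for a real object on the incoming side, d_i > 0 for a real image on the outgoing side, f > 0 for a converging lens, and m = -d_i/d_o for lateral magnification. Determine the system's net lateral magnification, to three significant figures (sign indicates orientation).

First lens: d_i1 = 1/(1/13 - 1/44.5) = 18.365 cm.
m_1 = -(18.365)/44.5 = -0.4127.
The intermediate image is 18.365 cm to the right of lens 1, so d_o2 = L - d_i1 = 43.5 - 18.365 = 25.135 cm.
Second lens: d_i2 = 1/(1/36.5 - 1/(25.135)) = -80.723 cm.
m_2 = -(-80.723)/(25.135) = 3.2116.
Overall magnification: m = m_1 m_2 = -1.3254.

-1.33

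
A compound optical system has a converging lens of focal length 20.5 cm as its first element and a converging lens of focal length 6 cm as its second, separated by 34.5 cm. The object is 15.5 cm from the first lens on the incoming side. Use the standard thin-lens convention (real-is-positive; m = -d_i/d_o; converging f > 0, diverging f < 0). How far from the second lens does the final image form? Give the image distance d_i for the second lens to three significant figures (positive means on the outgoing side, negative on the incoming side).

6.39 cm

Applying the thin-lens equation to the first lens, 1/20.5 = 1/15.5 + 1/d_i1, which gives d_i1 = -63.550 cm.
With d_i1 < 0 the first image is virtual and lies on the object side; the object distance for lens 2 is d_o2 = 34.5 - (-63.550) = 98.050 cm.
Applying the thin-lens equation again with f_2 = 6 cm and d_o2 = 98.050 cm gives d_i2 = 6.391 cm.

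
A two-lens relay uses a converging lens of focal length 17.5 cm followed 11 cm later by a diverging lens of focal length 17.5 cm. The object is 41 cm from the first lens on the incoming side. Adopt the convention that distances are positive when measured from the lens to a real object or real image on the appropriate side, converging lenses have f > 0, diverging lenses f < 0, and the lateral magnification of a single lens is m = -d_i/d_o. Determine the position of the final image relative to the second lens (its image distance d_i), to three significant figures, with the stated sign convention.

Lens 1: 1/d_i1 = 1/f_1 - 1/d_o1 = 1/17.5 - 1/41 = 0.03275 cm^-1, so d_i1 = 30.532 cm.
This image would form 30.532 cm past lens 1, i.e. 19.532 cm beyond lens 2, so it is a virtual object for lens 2: d_o2 = 11 - 30.532 = -19.532 cm.
Lens 2: 1/d_i2 = 1/f_2 - 1/d_o2 = 1/(-17.5) - 1/(-19.532) = -0.00594 cm^-1, so d_i2 = -168.220 cm.

-168 cm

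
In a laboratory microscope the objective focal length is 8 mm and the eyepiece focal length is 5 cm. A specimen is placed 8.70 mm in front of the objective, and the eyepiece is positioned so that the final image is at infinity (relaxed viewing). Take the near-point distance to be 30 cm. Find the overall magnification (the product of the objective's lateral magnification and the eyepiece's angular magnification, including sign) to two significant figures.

Convert to cm: f_obj = 8 mm = 0.8 cm; d_o = 8.70 mm = 0.87 cm.
Objective: 1/d_i = 1/f_obj - 1/d_o = 1/0.8 - 1/0.87 = 0.10057 cm^-1, so d_i = 9.943 cm.
m_obj = -d_i/d_o = -9.943/0.87 = -11.429.
Eyepiece angular magnification (image at infinity): M_eye = D/f_e = 30/5 = 6.000.
Overall M = m_obj x M_eye = (-11.429)(6.000) = -68.57.

-69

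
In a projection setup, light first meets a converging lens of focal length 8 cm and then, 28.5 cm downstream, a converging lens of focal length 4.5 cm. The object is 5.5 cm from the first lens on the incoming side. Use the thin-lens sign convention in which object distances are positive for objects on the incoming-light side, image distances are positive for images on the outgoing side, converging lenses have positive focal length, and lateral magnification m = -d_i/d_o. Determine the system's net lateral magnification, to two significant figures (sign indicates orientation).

-0.35

First lens: d_i1 = 1/(1/8 - 1/5.5) = -17.600 cm.
m_1 = -(-17.600)/5.5 = 3.2000.
The intermediate image is virtual, 17.600 cm to the left of lens 1, so d_o2 = L - d_i1 = 28.5 - (-17.600) = 46.100 cm.
Second lens: d_i2 = 1/(1/4.5 - 1/(46.100)) = 4.987 cm.
m_2 = -(4.987)/(46.100) = -0.1082.
Overall magnification: m = m_1 m_2 = -0.3462.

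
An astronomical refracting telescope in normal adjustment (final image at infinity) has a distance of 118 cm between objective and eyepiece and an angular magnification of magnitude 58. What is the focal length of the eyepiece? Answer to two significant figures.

In normal adjustment the tube length equals f_obj + f_eye and |M| = f_obj/f_eye.
So f_obj = 58 f_eye and 58 f_eye + f_eye = 118 cm, giving f_eye = 118/59 = 2.000 cm and f_obj = 116.000 cm.

2.0 cm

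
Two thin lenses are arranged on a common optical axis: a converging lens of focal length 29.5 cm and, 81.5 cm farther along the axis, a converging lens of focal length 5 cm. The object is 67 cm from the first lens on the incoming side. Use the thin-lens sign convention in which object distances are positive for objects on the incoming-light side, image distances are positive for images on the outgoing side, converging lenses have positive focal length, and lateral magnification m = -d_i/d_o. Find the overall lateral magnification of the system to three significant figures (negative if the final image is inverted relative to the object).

0.165

Applying the thin-lens equation to the first lens, 1/29.5 = 1/67 + 1/d_i1, which gives d_i1 = 52.707 cm.
Its lateral magnification is m_1 = -d_i1/d_o1 = -(52.707)/67 = -0.7867.
Object distance for lens 2: d_o2 = 81.5 - 52.707 = 28.793 cm.
Applying the thin-lens equation again with f_2 = 5 cm and d_o2 = 28.793 cm gives d_i2 = 6.051 cm.
m_2 = -(6.051)/(28.793) = -0.2101.
Total m = m_1 x m_2 = (-0.7867)(-0.2101) = 0.1653.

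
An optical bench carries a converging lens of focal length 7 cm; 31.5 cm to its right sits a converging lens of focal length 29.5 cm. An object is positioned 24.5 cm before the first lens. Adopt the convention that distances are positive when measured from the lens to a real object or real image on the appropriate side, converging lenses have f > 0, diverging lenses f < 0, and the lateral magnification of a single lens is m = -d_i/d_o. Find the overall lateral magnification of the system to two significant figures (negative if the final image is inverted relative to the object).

-1.5

First lens: d_i1 = 1/(1/7 - 1/24.5) = 9.800 cm.
m_1 = -(9.800)/24.5 = -0.4000.
The intermediate image is 9.800 cm to the right of lens 1, so d_o2 = L - d_i1 = 31.5 - 9.800 = 21.700 cm.
Second lens: d_i2 = 1/(1/29.5 - 1/(21.700)) = -82.071 cm.
m_2 = -(-82.071)/(21.700) = 3.7821.
Overall magnification: m = m_1 m_2 = -1.5128.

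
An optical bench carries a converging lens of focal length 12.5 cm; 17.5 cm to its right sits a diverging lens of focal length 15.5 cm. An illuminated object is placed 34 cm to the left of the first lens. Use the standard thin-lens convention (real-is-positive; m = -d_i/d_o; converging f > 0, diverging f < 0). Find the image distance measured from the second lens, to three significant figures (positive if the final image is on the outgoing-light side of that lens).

2.66 cm

Applying the thin-lens equation to the first lens, 1/12.5 = 1/34 + 1/d_i1, which gives d_i1 = 19.767 cm.
This image would form 19.767 cm past lens 1, i.e. 2.267 cm beyond lens 2, so it is a virtual object for lens 2: d_o2 = 17.5 - 19.767 = -2.267 cm.
Applying the thin-lens equation again with f_2 = -15.5 cm and d_o2 = -2.267 cm gives d_i2 = 2.656 cm.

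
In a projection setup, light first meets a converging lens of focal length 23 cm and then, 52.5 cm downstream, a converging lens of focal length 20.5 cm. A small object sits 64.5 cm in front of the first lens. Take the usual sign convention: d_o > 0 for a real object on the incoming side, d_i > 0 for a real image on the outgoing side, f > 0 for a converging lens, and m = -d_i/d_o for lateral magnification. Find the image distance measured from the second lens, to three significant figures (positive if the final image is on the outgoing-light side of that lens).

-91.7 cm

First lens: d_i1 = 1/(1/23 - 1/64.5) = 35.747 cm.
Object distance for lens 2: d_o2 = 52.5 - 35.747 = 16.753 cm.
Second lens: d_i2 = 1/(1/20.5 - 1/(16.753)) = -91.657 cm.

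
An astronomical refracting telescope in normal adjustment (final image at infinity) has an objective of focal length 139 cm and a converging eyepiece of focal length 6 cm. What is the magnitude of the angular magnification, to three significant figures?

|M| = f_obj/|f_eye| = 139/6 = 23.167.

23.2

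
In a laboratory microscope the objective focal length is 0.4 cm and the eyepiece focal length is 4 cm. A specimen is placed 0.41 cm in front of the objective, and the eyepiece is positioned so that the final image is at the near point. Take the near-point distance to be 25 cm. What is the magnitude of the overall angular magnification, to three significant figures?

290

Objective: 1/d_i = 1/f_obj - 1/d_o = 1/0.4 - 1/0.41 = 0.06098 cm^-1, so d_i = 16.400 cm.
m_obj = -d_i/d_o = -16.400/0.41 = -40.000.
Eyepiece angular magnification (image at near point): M_eye = 1 + D/f_e = 1 + 25/4 = 7.250.
Overall M = m_obj x M_eye = (-40.000)(7.250) = -290.00.
|M| = 290.00.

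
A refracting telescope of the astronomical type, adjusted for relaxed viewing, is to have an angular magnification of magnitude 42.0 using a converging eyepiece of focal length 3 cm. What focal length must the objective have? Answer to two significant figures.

130 cm

|M| = f_obj/|f_eye|, so f_obj = |M| x |f_eye| = 42.0 x 3 = 126.000 cm.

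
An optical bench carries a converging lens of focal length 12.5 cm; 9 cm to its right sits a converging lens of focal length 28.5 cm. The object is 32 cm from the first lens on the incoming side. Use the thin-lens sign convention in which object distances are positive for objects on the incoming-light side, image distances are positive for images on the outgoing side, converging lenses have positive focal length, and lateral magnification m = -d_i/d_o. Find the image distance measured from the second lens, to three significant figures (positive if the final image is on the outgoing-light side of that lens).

8.20 cm

Applying the thin-lens equation to the first lens, 1/12.5 = 1/32 + 1/d_i1, which gives d_i1 = 20.513 cm.
This image would form 20.513 cm past lens 1, i.e. 11.513 cm beyond lens 2, so it is a virtual object for lens 2: d_o2 = 9 - 20.513 = -11.513 cm.
Applying the thin-lens equation again with f_2 = 28.5 cm and d_o2 = -11.513 cm gives d_i2 = 8.200 cm.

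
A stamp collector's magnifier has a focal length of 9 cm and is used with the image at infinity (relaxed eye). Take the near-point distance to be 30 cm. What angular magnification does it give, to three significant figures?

M = D/f = 30/9 = 3.333.

3.33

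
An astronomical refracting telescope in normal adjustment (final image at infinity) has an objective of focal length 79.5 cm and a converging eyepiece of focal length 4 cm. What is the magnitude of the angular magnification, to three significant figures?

19.9

|M| = f_obj/|f_eye| = 79.5/4 = 19.875.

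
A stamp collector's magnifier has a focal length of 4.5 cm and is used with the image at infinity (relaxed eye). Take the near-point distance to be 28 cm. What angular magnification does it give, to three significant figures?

M = D/f = 28/4.5 = 6.222.

6.22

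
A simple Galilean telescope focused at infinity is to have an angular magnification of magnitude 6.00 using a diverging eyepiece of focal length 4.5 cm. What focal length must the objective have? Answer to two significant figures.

|M| = f_obj/|f_eye|, so f_obj = |M| x |f_eye| = 6.0 x 4.5 = 27.000 cm.

27 cm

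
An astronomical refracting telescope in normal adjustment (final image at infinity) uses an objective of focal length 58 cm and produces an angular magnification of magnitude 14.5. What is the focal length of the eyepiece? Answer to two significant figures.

|M| = f_obj/f_eye, so f_eye = f_obj/|M| = 58/14.5 = 4.000 cm.

4.0 cm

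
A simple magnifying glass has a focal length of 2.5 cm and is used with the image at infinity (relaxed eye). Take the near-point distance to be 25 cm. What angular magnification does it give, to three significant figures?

M = D/f = 25/2.5 = 10.000.

10.0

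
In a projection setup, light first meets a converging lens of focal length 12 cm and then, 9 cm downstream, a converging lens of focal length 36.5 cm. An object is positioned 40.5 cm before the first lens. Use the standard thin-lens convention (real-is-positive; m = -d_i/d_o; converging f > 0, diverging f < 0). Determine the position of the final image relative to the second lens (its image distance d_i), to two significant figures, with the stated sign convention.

First lens: d_i1 = 1/(1/12 - 1/40.5) = 17.053 cm.
Since 17.053 cm > 9 cm, the first image lies past the second lens and serves as a virtual object: d_o2 = L - d_i1 = -8.053 cm.
Second lens: d_i2 = 1/(1/36.5 - 1/(-8.053)) = 6.597 cm.

6.6 cm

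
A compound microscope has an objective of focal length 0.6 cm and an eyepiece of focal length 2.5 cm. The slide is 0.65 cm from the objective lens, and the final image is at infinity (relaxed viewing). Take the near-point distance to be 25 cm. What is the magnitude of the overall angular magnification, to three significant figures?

120

Objective: 1/d_i = 1/f_obj - 1/d_o = 1/0.6 - 1/0.65 = 0.12821 cm^-1, so d_i = 7.800 cm.
m_obj = -d_i/d_o = -7.800/0.65 = -12.000.
Eyepiece angular magnification (image at infinity): M_eye = D/f_e = 25/2.5 = 10.000.
Overall M = m_obj x M_eye = (-12.000)(10.000) = -120.00.
|M| = 120.00.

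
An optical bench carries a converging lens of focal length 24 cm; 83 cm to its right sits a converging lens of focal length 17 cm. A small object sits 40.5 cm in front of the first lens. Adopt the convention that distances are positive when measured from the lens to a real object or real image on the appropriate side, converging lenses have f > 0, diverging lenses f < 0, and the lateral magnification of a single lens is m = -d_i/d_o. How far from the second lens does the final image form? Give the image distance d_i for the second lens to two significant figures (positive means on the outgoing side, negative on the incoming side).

58 cm

Applying the thin-lens equation to the first lens, 1/24 = 1/40.5 + 1/d_i1, which gives d_i1 = 58.909 cm.
The intermediate image is 58.909 cm to the right of lens 1, so d_o2 = L - d_i1 = 83 - 58.909 = 24.091 cm.
Applying the thin-lens equation again with f_2 = 17 cm and d_o2 = 24.091 cm gives d_i2 = 57.756 cm.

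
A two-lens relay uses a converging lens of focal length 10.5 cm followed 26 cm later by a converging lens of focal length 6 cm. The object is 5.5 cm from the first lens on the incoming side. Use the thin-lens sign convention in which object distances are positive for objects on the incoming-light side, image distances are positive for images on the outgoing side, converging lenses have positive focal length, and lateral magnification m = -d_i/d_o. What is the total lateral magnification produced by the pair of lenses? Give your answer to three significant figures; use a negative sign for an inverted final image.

First lens: d_i1 = 1/(1/10.5 - 1/5.5) = -11.550 cm.
m_1 = -(-11.550)/5.5 = 2.1000.
The intermediate image is virtual, 11.550 cm to the left of lens 1, so d_o2 = L - d_i1 = 26 - (-11.550) = 37.550 cm.
Second lens: d_i2 = 1/(1/6 - 1/(37.550)) = 7.141 cm.
m_2 = -(7.141)/(37.550) = -0.1902.
Total m = m_1 x m_2 = (2.1000)(-0.1902) = -0.3994.

-0.399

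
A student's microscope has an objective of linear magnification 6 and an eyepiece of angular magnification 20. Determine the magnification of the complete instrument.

120

The overall magnification of a compound microscope is the product of the objective and eyepiece magnifications:
M = M_obj x M_eye = 6 x 20 = 120.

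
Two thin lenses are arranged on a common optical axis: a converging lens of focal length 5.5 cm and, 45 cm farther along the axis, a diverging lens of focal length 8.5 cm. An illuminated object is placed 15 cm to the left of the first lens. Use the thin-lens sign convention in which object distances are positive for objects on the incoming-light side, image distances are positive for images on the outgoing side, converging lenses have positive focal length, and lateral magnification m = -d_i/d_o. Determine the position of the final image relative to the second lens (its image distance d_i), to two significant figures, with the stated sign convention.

First lens: d_i1 = 1/(1/5.5 - 1/15) = 8.684 cm.
Object distance for lens 2: d_o2 = 45 - 8.684 = 36.316 cm.
Second lens: d_i2 = 1/(1/(-8.5) - 1/(36.316)) = -6.888 cm.

-6.9 cm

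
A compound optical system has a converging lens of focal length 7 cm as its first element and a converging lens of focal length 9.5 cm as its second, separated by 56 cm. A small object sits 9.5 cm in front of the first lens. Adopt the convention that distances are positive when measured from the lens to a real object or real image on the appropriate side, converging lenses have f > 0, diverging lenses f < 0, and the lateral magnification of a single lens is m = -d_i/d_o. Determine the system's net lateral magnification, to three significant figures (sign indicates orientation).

1.34

Lens 1: 1/d_i1 = 1/f_1 - 1/d_o1 = 1/7 - 1/9.5 = 0.03759 cm^-1, so d_i1 = 26.600 cm.
m_1 = -(26.600)/9.5 = -2.8000.
Object distance for lens 2: d_o2 = 56 - 26.600 = 29.400 cm.
Lens 2: 1/d_i2 = 1/f_2 - 1/d_o2 = 1/9.5 - 1/(29.400) = 0.07125 cm^-1, so d_i2 = 14.035 cm.
m_2 = -(14.035)/(29.400) = -0.4774.
Overall magnification: m = m_1 m_2 = 1.3367.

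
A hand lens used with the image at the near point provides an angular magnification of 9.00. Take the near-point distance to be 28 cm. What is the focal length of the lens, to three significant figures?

For the image at the near point, M = 1 + D/f.
f = D/(M - 1) = 28/(9.0 - 1) = 3.500 cm.

3.50 cm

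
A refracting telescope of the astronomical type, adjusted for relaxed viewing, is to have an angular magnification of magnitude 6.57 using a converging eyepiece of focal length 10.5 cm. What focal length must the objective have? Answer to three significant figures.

69.0 cm

|M| = f_obj/|f_eye|, so f_obj = |M| x |f_eye| = 6.57 x 10.5 = 68.985 cm.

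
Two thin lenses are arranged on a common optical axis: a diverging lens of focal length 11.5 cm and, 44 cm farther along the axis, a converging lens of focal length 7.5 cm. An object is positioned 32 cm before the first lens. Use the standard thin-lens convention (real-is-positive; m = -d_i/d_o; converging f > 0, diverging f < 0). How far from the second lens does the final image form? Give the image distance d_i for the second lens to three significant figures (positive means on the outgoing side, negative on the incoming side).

8.75 cm

First lens: d_i1 = 1/(1/(-11.5) - 1/32) = -8.460 cm.
The intermediate image is virtual, 8.460 cm to the left of lens 1, so d_o2 = L - d_i1 = 44 - (-8.460) = 52.460 cm.
Second lens: d_i2 = 1/(1/7.5 - 1/(52.460)) = 8.751 cm.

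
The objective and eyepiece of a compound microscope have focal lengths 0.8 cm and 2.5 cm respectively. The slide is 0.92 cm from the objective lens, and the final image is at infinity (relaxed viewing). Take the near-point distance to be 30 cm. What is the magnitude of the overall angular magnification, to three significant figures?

80.0

Objective: 1/d_i = 1/f_obj - 1/d_o = 1/0.8 - 1/0.92 = 0.16304 cm^-1, so d_i = 6.133 cm.
m_obj = -d_i/d_o = -6.133/0.92 = -6.667.
Eyepiece angular magnification (image at infinity): M_eye = D/f_e = 30/2.5 = 12.000.
Overall M = m_obj x M_eye = (-6.667)(12.000) = -80.00.
|M| = 80.00.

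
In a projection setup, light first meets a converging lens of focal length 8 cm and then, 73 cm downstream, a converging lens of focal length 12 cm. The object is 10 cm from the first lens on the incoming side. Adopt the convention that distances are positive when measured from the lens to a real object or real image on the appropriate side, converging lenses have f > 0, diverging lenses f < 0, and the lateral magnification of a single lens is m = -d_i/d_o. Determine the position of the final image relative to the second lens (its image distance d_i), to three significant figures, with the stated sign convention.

Applying the thin-lens equation to the first lens, 1/8 = 1/10 + 1/d_i1, which gives d_i1 = 40.000 cm.
Object distance for lens 2: d_o2 = 73 - 40.000 = 33.000 cm.
Applying the thin-lens equation again with f_2 = 12 cm and d_o2 = 33.000 cm gives d_i2 = 18.857 cm.

18.9 cm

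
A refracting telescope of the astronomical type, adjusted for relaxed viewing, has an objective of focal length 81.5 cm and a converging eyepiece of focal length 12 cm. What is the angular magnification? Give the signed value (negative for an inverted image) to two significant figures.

-6.8

M = -f_obj/f_eye = -81.5/(12) = -6.792.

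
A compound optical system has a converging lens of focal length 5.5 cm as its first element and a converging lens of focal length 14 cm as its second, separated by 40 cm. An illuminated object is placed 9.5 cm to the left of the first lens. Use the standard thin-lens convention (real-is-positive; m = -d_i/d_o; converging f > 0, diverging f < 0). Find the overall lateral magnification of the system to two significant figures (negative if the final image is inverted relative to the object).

1.5

Lens 1: 1/d_i1 = 1/f_1 - 1/d_o1 = 1/5.5 - 1/9.5 = 0.07656 cm^-1, so d_i1 = 13.062 cm.
m_1 = -(13.062)/9.5 = -1.3750.
The intermediate image is 13.062 cm to the right of lens 1, so d_o2 = L - d_i1 = 40 - 13.062 = 26.938 cm.
Lens 2: 1/d_i2 = 1/f_2 - 1/d_o2 = 1/14 - 1/(26.938) = 0.03431 cm^-1, so d_i2 = 29.150 cm.
m_2 = -(29.150)/(26.938) = -1.0821.
Overall magnification: m = m_1 m_2 = 1.4879.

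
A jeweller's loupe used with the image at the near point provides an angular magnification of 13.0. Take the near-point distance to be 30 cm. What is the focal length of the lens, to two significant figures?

2.5 cm

For the image at the near point, M = 1 + D/f.
f = D/(M - 1) = 30/(13.0 - 1) = 2.500 cm.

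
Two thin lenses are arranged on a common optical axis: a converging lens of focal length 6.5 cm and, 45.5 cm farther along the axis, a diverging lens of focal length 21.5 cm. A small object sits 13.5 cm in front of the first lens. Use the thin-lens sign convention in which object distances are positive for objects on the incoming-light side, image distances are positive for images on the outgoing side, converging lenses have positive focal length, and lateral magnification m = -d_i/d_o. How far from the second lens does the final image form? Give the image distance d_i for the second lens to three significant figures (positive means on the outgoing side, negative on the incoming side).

-13.0 cm

Applying the thin-lens equation to the first lens, 1/6.5 = 1/13.5 + 1/d_i1, which gives d_i1 = 12.536 cm.
That image sits 32.964 cm in front of the second lens, so d_o2 = 32.964 cm.
Applying the thin-lens equation again with f_2 = -21.5 cm and d_o2 = 32.964 cm gives d_i2 = -13.013 cm.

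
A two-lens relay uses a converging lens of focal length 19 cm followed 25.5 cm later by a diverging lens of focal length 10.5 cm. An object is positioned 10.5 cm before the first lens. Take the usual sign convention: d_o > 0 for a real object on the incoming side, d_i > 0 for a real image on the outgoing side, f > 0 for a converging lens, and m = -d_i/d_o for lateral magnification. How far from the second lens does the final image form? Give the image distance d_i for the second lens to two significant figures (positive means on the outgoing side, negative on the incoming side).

Applying the thin-lens equation to the first lens, 1/19 = 1/10.5 + 1/d_i1, which gives d_i1 = -23.471 cm.
The intermediate image is virtual, 23.471 cm to the left of lens 1, so d_o2 = L - d_i1 = 25.5 - (-23.471) = 48.971 cm.
Applying the thin-lens equation again with f_2 = -10.5 cm and d_o2 = 48.971 cm gives d_i2 = -8.646 cm.

-8.6 cm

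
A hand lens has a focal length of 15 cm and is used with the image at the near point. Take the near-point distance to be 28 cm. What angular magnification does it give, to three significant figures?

2.87

M = 1 + D/f = 1 + 28/15 = 2.867.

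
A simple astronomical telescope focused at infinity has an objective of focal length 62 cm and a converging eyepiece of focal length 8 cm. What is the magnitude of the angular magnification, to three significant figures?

7.75

|M| = f_obj/|f_eye| = 62/8 = 7.750.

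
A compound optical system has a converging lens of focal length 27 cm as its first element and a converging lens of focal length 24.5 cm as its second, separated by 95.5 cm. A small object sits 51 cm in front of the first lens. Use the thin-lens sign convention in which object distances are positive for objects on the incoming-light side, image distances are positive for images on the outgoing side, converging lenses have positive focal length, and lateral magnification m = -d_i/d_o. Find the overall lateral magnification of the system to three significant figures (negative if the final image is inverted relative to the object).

2.02

Lens 1: 1/d_i1 = 1/f_1 - 1/d_o1 = 1/27 - 1/51 = 0.01743 cm^-1, so d_i1 = 57.375 cm.
m_1 = -(57.375)/51 = -1.1250.
Object distance for lens 2: d_o2 = 95.5 - 57.375 = 38.125 cm.
Lens 2: 1/d_i2 = 1/f_2 - 1/d_o2 = 1/24.5 - 1/(38.125) = 0.01459 cm^-1, so d_i2 = 68.555 cm.
m_2 = -(68.555)/(38.125) = -1.7982.
The system's lateral magnification is m_1 m_2 = (-1.1250)(-1.7982) = 2.0229.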